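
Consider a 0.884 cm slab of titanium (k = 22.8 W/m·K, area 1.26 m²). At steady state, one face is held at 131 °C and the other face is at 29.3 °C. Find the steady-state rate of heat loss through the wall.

Q = 3.31×10^5 W

Q = kA·ΔT/L = 22.8 × 1.26 × |131 °C − 29.3 °C| / 0.00884 = 3.31×10^5 W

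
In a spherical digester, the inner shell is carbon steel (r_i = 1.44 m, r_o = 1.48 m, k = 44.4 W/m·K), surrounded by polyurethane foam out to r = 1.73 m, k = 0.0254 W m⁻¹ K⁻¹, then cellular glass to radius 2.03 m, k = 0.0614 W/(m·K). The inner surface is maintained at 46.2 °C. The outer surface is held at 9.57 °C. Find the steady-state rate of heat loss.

Treat each layer as a resistance in series:
  R_carbon steel = (1/1.44 − 1/1.48)/(4πk) = 0.01877/(4π·44.4) = 3.364×10^-5 K/W
  R_polyurethane foam = (1/1.48 − 1/1.73)/(4πk) = 0.09764/(4π·0.0254) = 0.3059 K/W
  R_cellular glass = (1/1.73 − 1/2.03)/(4πk) = 0.08542/(4π·0.0614) = 0.1107 K/W
ΣR = 3.364×10^-5 + 0.3059 + 0.1107 = 0.4166 K/W
Q = ΔT/ΣR = (46.2 °C − 9.57 °C)/0.4166 = 87.9 W

Q = 87.9 W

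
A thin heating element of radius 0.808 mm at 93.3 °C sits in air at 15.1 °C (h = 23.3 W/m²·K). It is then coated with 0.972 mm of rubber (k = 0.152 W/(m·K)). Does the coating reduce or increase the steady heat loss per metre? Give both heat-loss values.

increases: 9.25 → 16.8 W/m

Critical radius for a cylinder: r_cr = k/h = 0.00652 m = 0.652 cm.
Outer radius after coating: r₂ = 8.08×10^-4 + 9.72×10^-4 = 0.001780 m.
Since r₁ < r_cr and r₂ ≤ r_cr, the coating moves toward the maximum at r_cr — heat loss rises.
Bare: R = 1/(2πr₁h) = 8.454 m·K/W; Q = 78.2/8.454 = 9.25 W/m.
Coated: R = R_cond + R_conv = 4.664 m·K/W; Q = 78.2/4.664 = 16.8 W/m.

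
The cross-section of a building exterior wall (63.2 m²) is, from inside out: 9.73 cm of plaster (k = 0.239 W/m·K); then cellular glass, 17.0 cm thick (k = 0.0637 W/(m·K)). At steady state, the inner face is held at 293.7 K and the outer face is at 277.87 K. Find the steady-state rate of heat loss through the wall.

Resistance network (inner→outer):
  R_plaster = L/(kA) = 0.0973/(0.239·63.2) = 0.006442 K/W
  R_cellular glass = L/(kA) = 0.170/(0.0637·63.2) = 0.04223 K/W
ΣR = 0.006442 + 0.04223 = 0.04867 K/W
Q = ΔT/ΣR = (293.7 K − 277.87 K)/0.04867 = 325 W

Q = 325 W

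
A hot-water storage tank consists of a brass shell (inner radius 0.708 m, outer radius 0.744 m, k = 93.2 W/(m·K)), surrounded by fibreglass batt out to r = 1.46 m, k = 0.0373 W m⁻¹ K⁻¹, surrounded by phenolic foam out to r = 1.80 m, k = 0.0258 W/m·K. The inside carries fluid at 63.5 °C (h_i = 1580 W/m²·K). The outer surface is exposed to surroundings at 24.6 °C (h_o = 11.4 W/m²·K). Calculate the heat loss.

Treat each layer as a resistance in series:
  R_conv,in = 1/(4πr²h) = 1/(4π·0.708²·1580) = 1.005×10^-4 K/W
  R_brass = (1/0.708 − 1/0.744)/(4πk) = 0.06834/(4π·93.2) = 5.835×10^-5 K/W
  R_fibreglass batt = (1/0.744 − 1/1.46)/(4πk) = 0.6592/(4π·0.0373) = 1.406 K/W
  R_phenolic foam = (1/1.46 − 1/1.80)/(4πk) = 0.1294/(4π·0.0258) = 0.3990 K/W
  R_conv,out = 1/(4πr²h) = 1/(4π·1.80²·11.4) = 0.002154 K/W
ΣR = 1.005×10^-4 + 5.835×10^-5 + 1.406 + 0.3990 + 0.002154 = 1.807 K/W
Q = ΔT/ΣR = (63.5 °C − 24.6 °C)/1.807 = 21.5 W

Q = 21.5 W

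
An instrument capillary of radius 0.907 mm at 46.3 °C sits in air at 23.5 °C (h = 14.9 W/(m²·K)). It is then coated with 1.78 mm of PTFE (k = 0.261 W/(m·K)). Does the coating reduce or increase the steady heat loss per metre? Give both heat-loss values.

Critical radius for a cylinder: r_cr = k/h = 0.0175 m = 1.75 cm.
Outer radius after coating: r₂ = 9.07×10^-4 + 0.00178 = 0.002687 m.
Since r₁ < r_cr and r₂ ≤ r_cr, the coating moves toward the maximum at r_cr — heat loss rises.
Bare: R = 1/(2πr₁h) = 11.78 m·K/W; Q = 22.8/11.78 = 1.94 W/m.
Coated: R = R_cond + R_conv = 4.638 m·K/W; Q = 22.8/4.638 = 4.92 W/m.

increases: 1.94 → 4.92 W/m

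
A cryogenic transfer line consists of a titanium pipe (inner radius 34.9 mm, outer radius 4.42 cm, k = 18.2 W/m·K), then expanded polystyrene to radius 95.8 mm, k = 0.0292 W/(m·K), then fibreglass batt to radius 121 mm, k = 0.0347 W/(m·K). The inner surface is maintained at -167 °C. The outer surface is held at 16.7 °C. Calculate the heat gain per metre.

Q' = 34.7 W/m

Resistance network (inner→outer):
  R'_titanium = ln(0.0442/0.0349)/(2πk) = 0.2362/(2π·18.2) = 0.002066 m·K/W
  R'_expanded polystyrene = ln(0.0958/0.0442)/(2πk) = 0.7735/(2π·0.0292) = 4.216 m·K/W
  R'_fibreglass batt = ln(0.121/0.0958)/(2πk) = 0.2335/(2π·0.0347) = 1.071 m·K/W
ΣR = 0.002066 + 4.216 + 1.071 = 5.289 m·K/W
Q' = ΔT/ΣR = (-167 °C − 16.7 °C)/5.289 = -34.7 W/m
(Negative Q' ⇒ heat flows inward; heat gain = 34.7 W/m.)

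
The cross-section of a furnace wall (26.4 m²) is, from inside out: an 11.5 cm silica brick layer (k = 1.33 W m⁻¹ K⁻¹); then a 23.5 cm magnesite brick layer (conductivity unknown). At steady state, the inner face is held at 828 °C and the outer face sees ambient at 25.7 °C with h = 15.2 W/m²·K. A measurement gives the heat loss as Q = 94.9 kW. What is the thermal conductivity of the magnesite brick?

k = 3.31 W/m·K

ΣR = ΔT/Q = |828 − 25.7|/94900 = 0.008454 K/W
Known resistances:
  R_silica brick = L/(kA) = 0.115/(1.33·26.4) = 0.003275 K/W
  R_conv,out = 1/(hA) = 1/(15.2·26.4) = 0.002492 K/W
R_magnesite brick = ΣR − ΣR_known = 0.008454 − 0.005767 = 0.002687 K/W
L/(kA) = 0.002687 ⇒ k = 0.235/(0.002687·26.4) = 3.31 W/m·K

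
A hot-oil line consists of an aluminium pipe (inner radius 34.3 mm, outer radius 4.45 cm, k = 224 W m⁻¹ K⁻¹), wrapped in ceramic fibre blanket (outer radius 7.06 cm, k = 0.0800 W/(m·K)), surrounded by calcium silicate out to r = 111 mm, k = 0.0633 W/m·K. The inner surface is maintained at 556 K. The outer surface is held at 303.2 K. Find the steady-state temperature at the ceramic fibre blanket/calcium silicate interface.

T = 443 K

Treat each layer as a resistance in series:
  R'_aluminium = ln(0.0445/0.0343)/(2πk) = 0.2603/(2π·224) = 1.850×10^-4 m·K/W
  R'_ceramic fibre blanket = ln(0.0706/0.0445)/(2πk) = 0.4615/(2π·0.0800) = 0.9182 m·K/W
  R'_calcium silicate = ln(0.111/0.0706)/(2πk) = 0.4525/(2π·0.0633) = 1.138 m·K/W
ΣR = 1.850×10^-4 + 0.9182 + 1.138 = 2.056 m·K/W
Q' = ΔT/ΣR = (556 K − 303.2 K)/2.056 = 123.0 W/m
From the inner boundary to the ceramic fibre blanket/calcium silicate interface, ΣR_partial = 0.9184 m·K/W.
T_interface = T_in − Q'·ΣR_partial = 556 K − (123.0)(0.9184) = 443 K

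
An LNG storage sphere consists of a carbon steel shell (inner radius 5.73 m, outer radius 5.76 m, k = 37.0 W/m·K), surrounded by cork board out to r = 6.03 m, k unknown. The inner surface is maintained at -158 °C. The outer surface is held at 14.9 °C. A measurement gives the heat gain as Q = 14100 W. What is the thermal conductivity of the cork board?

ΣR = ΔT/Q = |-158 − 14.9|/14100 = 0.01226 K/W
Known resistances:
  R_carbon steel = (1/5.73 − 1/5.76)/(4πk) = 9.090×10^-4/(4π·37.0) = 1.955×10^-6 K/W
R_cork board = ΣR − ΣR_known = 0.01226 − 1.955×10^-6 = 0.01226 K/W
(1/r₁−1/r₂)/(4πk) = 0.01226 ⇒ k = 0.007774/(4π·0.01226) = 0.0505 W/m·K

k = 0.0505 W/m·K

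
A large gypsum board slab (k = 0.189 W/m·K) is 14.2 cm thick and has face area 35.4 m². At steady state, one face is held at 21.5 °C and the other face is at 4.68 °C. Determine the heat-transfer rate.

Q = kA·ΔT/L = 0.189 × 35.4 × |21.5 °C − 4.68 °C| / 0.142 = 793 W

Q = 793 W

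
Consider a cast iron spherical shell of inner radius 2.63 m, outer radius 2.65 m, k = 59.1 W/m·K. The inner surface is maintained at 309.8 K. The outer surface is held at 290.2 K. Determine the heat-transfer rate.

Q = 4πk·ΔT/(1/r₁ − 1/r₂) = 4π × 59.1 × 19.6 / (1/2.63 − 1/2.65) = 5.07×10^6 W

Q = 5.07×10^6 W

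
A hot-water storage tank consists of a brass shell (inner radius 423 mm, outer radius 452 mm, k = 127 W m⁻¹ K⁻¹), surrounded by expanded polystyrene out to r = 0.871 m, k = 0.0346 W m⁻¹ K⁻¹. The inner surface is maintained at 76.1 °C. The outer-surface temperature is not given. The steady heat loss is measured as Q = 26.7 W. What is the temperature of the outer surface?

T_out = 10.7 °C

Sum the resistances:
  R_brass = (1/0.423 − 1/0.452)/(4πk) = 0.1517/(4π·127) = 9.504×10^-5 K/W
  R_expanded polystyrene = (1/0.452 − 1/0.871)/(4πk) = 1.064/(4π·0.0346) = 2.448 K/W
ΣR = 2.448 K/W
ΔT = Q·ΣR = 26.7 × 2.448 = 65.36 K
Heat flows outward, so T_out = T_in − ΔT = 76.1 − 65.36 = 10.7 °C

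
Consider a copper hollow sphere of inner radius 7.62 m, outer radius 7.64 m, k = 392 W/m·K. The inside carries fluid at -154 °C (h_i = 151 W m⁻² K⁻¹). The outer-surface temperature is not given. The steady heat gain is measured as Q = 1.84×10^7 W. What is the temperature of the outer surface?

Series resistances:
  R_conv,in = 1/(4πr²h) = 1/(4π·7.62²·151) = 9.076×10^-6 K/W
  R_copper = (1/7.62 − 1/7.64)/(4πk) = 3.435×10^-4/(4π·392) = 6.974×10^-8 K/W
ΣR = 9.146×10^-6 K/W
ΔT = Q·ΣR = 1.84×10^7 × 9.146×10^-6 = 168.3 K
Heat flows inward, so T_out = T_in + ΔT = -154 + 168.3 = 14.3 °C

T_out = 14.3 °C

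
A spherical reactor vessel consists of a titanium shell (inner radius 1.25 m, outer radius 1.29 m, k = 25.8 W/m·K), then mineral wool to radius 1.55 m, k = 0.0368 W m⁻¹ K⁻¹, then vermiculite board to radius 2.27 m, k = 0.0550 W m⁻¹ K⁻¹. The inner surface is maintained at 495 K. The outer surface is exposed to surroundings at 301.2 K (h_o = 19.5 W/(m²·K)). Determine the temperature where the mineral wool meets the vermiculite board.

Treat each layer as a resistance in series:
  R_titanium = (1/1.25 − 1/1.29)/(4πk) = 0.02481/(4π·25.8) = 7.651×10^-5 K/W
  R_mineral wool = (1/1.29 − 1/1.55)/(4πk) = 0.1300/(4π·0.0368) = 0.2812 K/W
  R_vermiculite board = (1/1.55 − 1/2.27)/(4πk) = 0.2046/(4π·0.0550) = 0.2961 K/W
  R_conv,out = 1/(4πr²h) = 1/(4π·2.27²·19.5) = 7.920×10^-4 K/W
ΣR = 7.651×10^-5 + 0.2812 + 0.2961 + 7.920×10^-4 = 0.5782 K/W
Q = ΔT/ΣR = (495 K − 301.2 K)/0.5782 = 335.2 W
From the inner boundary to the mineral wool/vermiculite board interface, ΣR_partial = 0.2813 K/W.
T_interface = T_in − Q·ΣR_partial = 495 K − (335.2)(0.2813) = 401 K

T = 401 K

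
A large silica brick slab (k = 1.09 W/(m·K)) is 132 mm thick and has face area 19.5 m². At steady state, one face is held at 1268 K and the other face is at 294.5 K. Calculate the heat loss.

Q = 1.57×10^5 W

Q = kA·ΔT/L = 1.09 × 19.5 × |1268 K − 294.5 K| / 0.132 = 1.57×10^5 W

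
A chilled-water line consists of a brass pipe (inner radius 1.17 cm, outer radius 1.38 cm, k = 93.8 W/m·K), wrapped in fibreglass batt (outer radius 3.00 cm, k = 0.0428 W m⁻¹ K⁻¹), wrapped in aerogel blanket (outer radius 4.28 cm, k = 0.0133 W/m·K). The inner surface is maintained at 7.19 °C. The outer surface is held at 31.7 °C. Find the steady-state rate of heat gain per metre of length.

Resistance network (inner→outer):
  R'_brass = ln(0.0138/0.0117)/(2πk) = 0.1651/(2π·93.8) = 2.801×10^-4 m·K/W
  R'_fibreglass batt = ln(0.0300/0.0138)/(2πk) = 0.7765/(2π·0.0428) = 2.888 m·K/W
  R'_aerogel blanket = ln(0.0428/0.0300)/(2πk) = 0.3553/(2π·0.0133) = 4.252 m·K/W
ΣR = 2.801×10^-4 + 2.888 + 4.252 = 7.140 m·K/W
Q' = ΔT/ΣR = (7.19 °C − 31.7 °C)/7.140 = -3.43 W/m
(Negative Q' ⇒ heat flows inward; heat gain = 3.43 W/m.)

Q' = 3.43 W/m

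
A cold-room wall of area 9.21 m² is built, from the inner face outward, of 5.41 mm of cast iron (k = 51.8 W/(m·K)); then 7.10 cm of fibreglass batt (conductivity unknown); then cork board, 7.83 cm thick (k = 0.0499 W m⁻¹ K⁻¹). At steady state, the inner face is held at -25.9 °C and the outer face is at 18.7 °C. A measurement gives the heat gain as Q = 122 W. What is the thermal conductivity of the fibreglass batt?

k = 0.0395 W/m·K

ΣR = ΔT/Q = |-25.9 − 18.7|/122 = 0.3656 K/W
Known resistances:
  R_cast iron = L/(kA) = 0.00541/(51.8·9.21) = 1.134×10^-5 K/W
  R_cork board = L/(kA) = 0.0783/(0.0499·9.21) = 0.1704 K/W
R_fibreglass batt = ΣR − ΣR_known = 0.3656 − 0.1704 = 0.1952 K/W
L/(kA) = 0.1952 ⇒ k = 0.0710/(0.1952·9.21) = 0.0395 W/m·K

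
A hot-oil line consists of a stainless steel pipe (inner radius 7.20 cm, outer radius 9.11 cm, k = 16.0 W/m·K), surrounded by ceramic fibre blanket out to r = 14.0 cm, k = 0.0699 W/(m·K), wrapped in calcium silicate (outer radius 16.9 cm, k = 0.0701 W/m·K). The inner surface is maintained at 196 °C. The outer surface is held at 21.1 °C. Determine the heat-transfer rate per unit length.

Treat each layer as a resistance in series:
  R'_stainless steel = ln(0.0911/0.0720)/(2πk) = 0.2353/(2π·16.0) = 0.002340 m·K/W
  R'_ceramic fibre blanket = ln(0.140/0.0911)/(2πk) = 0.4297/(2π·0.0699) = 0.9783 m·K/W
  R'_calcium silicate = ln(0.169/0.140)/(2πk) = 0.1883/(2π·0.0701) = 0.4274 m·K/W
ΣR = 0.002340 + 0.9783 + 0.4274 = 1.408 m·K/W
Q' = ΔT/ΣR = (196 °C − 21.1 °C)/1.408 = 124 W/m

Q' = 124 W/m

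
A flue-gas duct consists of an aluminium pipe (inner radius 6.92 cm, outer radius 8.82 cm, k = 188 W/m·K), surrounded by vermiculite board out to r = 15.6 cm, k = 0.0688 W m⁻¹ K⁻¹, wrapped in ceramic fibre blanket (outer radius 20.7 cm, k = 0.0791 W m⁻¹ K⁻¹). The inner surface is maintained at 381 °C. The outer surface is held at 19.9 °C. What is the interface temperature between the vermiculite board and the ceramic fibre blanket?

Series thermal resistances, inner to outer:
  R'_aluminium = ln(0.0882/0.0692)/(2πk) = 0.2426/(2π·188) = 2.054×10^-4 m·K/W
  R'_vermiculite board = ln(0.156/0.0882)/(2πk) = 0.5702/(2π·0.0688) = 1.319 m·K/W
  R'_ceramic fibre blanket = ln(0.207/0.156)/(2πk) = 0.2829/(2π·0.0791) = 0.5691 m·K/W
ΣR = 2.054×10^-4 + 1.319 + 0.5691 = 1.888 m·K/W
Q' = ΔT/ΣR = (381 °C − 19.9 °C)/1.888 = 191.3 W/m
From the inner boundary to the vermiculite board/ceramic fibre blanket interface, ΣR_partial = 1.319 m·K/W.
T_interface = T_in − Q'·ΣR_partial = 381 °C − (191.3)(1.319) = 129 °C

T = 129 °C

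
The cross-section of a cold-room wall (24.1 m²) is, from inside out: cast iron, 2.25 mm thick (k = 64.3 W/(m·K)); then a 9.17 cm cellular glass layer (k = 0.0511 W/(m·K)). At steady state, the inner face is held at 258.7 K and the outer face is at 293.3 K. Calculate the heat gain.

Q = 465 W

Resistance network (inner→outer):
  R_cast iron = L/(kA) = 0.00225/(64.3·24.1) = 1.452×10^-6 K/W
  R_cellular glass = L/(kA) = 0.0917/(0.0511·24.1) = 0.07446 K/W
ΣR = 1.452×10^-6 + 0.07446 = 0.07446 K/W
Q = ΔT/ΣR = (258.7 K − 293.3 K)/0.07446 = -465 W
(Negative Q ⇒ heat flows inward; heat gain = 465 W.)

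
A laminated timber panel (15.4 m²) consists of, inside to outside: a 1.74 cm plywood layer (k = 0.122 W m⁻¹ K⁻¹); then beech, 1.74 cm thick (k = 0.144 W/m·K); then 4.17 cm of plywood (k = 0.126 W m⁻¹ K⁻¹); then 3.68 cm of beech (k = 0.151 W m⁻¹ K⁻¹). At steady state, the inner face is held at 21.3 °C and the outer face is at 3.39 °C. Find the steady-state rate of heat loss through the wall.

Q = 329 W

Resistance network (inner→outer):
  R_plywood = L/(kA) = 0.0174/(0.122·15.4) = 0.009261 K/W
  R_beech = L/(kA) = 0.0174/(0.144·15.4) = 0.007846 K/W
  R_plywood = L/(kA) = 0.0417/(0.126·15.4) = 0.02149 K/W
  R_beech = L/(kA) = 0.0368/(0.151·15.4) = 0.01583 K/W
ΣR = 0.009261 + 0.007846 + 0.02149 + 0.01583 = 0.05443 K/W
Q = ΔT/ΣR = (21.3 °C − 3.39 °C)/0.05443 = 329 W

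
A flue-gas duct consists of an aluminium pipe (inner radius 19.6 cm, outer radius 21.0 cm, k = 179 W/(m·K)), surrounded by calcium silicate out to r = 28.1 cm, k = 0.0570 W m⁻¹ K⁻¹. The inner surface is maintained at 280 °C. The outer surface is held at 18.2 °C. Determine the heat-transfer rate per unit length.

Resistance network (inner→outer):
  R'_aluminium = ln(0.210/0.196)/(2πk) = 0.06899/(2π·179) = 6.134×10^-5 m·K/W
  R'_calcium silicate = ln(0.281/0.210)/(2πk) = 0.2912/(2π·0.0570) = 0.8132 m·K/W
ΣR = 6.134×10^-5 + 0.8132 = 0.8133 m·K/W
Q' = ΔT/ΣR = (280 °C − 18.2 °C)/0.8133 = 322 W/m

Q' = 322 W/m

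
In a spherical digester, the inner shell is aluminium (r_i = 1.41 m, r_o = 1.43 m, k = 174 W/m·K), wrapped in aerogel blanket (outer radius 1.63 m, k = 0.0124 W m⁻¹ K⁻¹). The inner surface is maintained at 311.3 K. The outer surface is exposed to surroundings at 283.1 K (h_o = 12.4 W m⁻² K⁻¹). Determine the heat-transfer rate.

Resistance network (inner→outer):
  R_aluminium = (1/1.41 − 1/1.43)/(4πk) = 0.009919/(4π·174) = 4.536×10^-6 K/W
  R_aerogel blanket = (1/1.43 − 1/1.63)/(4πk) = 0.08580/(4π·0.0124) = 0.5506 K/W
  R_conv,out = 1/(4πr²h) = 1/(4π·1.63²·12.4) = 0.002415 K/W
ΣR = 4.536×10^-6 + 0.5506 + 0.002415 = 0.5530 K/W
Q = ΔT/ΣR = (311.3 K − 283.1 K)/0.5530 = 51.0 W

Q = 51.0 W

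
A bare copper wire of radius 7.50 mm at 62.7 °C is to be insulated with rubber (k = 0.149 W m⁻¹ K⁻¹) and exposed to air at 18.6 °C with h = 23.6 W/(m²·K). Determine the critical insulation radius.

r_cr = 0.631 cm

For a cylinder, r_cr = k_ins/h = 0.149/23.6 = 0.00631 m = 0.631 cm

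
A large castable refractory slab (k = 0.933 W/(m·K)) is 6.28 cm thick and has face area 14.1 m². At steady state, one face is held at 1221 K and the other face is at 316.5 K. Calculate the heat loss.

Q = kA·ΔT/L = 0.933 × 14.1 × |1221 K − 316.5 K| / 0.0628 = 1.89×10^5 W

Q = 1.89×10^5 W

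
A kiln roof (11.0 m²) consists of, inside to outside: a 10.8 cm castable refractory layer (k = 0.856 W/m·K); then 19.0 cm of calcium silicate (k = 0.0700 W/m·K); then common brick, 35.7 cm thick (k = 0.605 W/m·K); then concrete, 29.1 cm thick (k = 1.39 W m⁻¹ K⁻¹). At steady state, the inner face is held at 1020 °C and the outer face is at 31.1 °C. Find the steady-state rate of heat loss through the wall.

Q = 2990 W

Treat each layer as a resistance in series:
  R_castable refractory = L/(kA) = 0.108/(0.856·11.0) = 0.01147 K/W
  R_calcium silicate = L/(kA) = 0.190/(0.0700·11.0) = 0.2468 K/W
  R_common brick = L/(kA) = 0.357/(0.605·11.0) = 0.05364 K/W
  R_concrete = L/(kA) = 0.291/(1.39·11.0) = 0.01903 K/W
ΣR = 0.01147 + 0.2468 + 0.05364 + 0.01903 = 0.3309 K/W
Q = ΔT/ΣR = (1020 °C − 31.1 °C)/0.3309 = 2990 W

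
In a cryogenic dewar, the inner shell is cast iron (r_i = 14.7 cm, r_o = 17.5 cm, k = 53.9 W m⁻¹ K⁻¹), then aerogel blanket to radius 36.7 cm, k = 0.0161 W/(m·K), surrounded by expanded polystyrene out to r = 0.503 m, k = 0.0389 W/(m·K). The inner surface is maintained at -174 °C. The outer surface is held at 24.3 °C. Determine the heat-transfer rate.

Series thermal resistances, inner to outer:
  R_cast iron = (1/0.147 − 1/0.175)/(4πk) = 1.088/(4π·53.9) = 0.001607 K/W
  R_aerogel blanket = (1/0.175 − 1/0.367)/(4πk) = 2.989/(4π·0.0161) = 14.78 K/W
  R_expanded polystyrene = (1/0.367 − 1/0.503)/(4πk) = 0.7367/(4π·0.0389) = 1.507 K/W
ΣR = 0.001607 + 14.78 + 1.507 = 16.29 K/W
Q = ΔT/ΣR = (-174 °C − 24.3 °C)/16.29 = -12.2 W
(Negative Q ⇒ heat flows inward; heat gain = 12.2 W.)

Q = 12.2 W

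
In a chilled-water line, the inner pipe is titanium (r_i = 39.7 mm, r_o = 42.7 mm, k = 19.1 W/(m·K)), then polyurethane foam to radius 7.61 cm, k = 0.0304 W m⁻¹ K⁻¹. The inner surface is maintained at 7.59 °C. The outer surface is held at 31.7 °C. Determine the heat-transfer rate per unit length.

Q' = 7.97 W/m

Treat each layer as a resistance in series:
  R'_titanium = ln(0.0427/0.0397)/(2πk) = 0.07285/(2π·19.1) = 6.070×10^-4 m·K/W
  R'_polyurethane foam = ln(0.0761/0.0427)/(2πk) = 0.5778/(2π·0.0304) = 3.025 m·K/W
ΣR = 6.070×10^-4 + 3.025 = 3.026 m·K/W
Q' = ΔT/ΣR = (7.59 °C − 31.7 °C)/3.026 = -7.97 W/m
(Negative Q' ⇒ heat flows inward; heat gain = 7.97 W/m.)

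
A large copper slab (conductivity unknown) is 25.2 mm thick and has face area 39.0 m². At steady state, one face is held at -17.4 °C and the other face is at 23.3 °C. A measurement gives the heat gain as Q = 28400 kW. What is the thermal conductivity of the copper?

ΣR = ΔT/Q = |-17.4 − 23.3|/2.84×10^7 = 1.433×10^-6 K/W
L/(kA) = 1.433×10^-6 ⇒ k = 0.0252/(1.433×10^-6·39.0) = 451 W/m·K

k = 451 W/m·K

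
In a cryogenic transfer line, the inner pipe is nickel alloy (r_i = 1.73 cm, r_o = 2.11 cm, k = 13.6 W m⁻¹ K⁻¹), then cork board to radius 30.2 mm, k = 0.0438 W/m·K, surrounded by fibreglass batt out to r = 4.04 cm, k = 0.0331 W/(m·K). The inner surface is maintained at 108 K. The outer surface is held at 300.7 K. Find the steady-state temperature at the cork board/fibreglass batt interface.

T = 201.0 K

Treat each layer as a resistance in series:
  R'_nickel alloy = ln(0.0211/0.0173)/(2πk) = 0.1986/(2π·13.6) = 0.002324 m·K/W
  R'_cork board = ln(0.0302/0.0211)/(2πk) = 0.3586/(2π·0.0438) = 1.303 m·K/W
  R'_fibreglass batt = ln(0.0404/0.0302)/(2πk) = 0.2910/(2π·0.0331) = 1.399 m·K/W
ΣR = 0.002324 + 1.303 + 1.399 = 2.704 m·K/W
Q' = ΔT/ΣR = (108 K − 300.7 K)/2.704 = -71.26 W/m
From the inner boundary to the cork board/fibreglass batt interface, ΣR_partial = 1.305 m·K/W.
T_interface = T_in − Q'·ΣR_partial = 108 K − (-71.26)(1.305) = 201.0 K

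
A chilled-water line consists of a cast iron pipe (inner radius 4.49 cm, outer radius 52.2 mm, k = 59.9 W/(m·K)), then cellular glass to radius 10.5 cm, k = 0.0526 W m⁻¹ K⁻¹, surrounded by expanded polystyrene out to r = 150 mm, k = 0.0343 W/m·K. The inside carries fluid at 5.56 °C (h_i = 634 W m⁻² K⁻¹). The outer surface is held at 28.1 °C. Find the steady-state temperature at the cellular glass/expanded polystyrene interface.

Series thermal resistances, inner to outer:
  R'_conv,in = 1/(2πr h) = 1/(2π·0.0449·634) = 0.005591 m·K/W
  R'_cast iron = ln(0.0522/0.0449)/(2πk) = 0.1506/(2π·59.9) = 4.003×10^-4 m·K/W
  R'_cellular glass = ln(0.105/0.0522)/(2πk) = 0.6989/(2π·0.0526) = 2.115 m·K/W
  R'_expanded polystyrene = ln(0.150/0.105)/(2πk) = 0.3567/(2π·0.0343) = 1.655 m·K/W
ΣR = 0.005591 + 4.003×10^-4 + 2.115 + 1.655 = 3.776 m·K/W
Q' = ΔT/ΣR = (5.56 °C − 28.1 °C)/3.776 = -5.969 W/m
From the inner boundary to the cellular glass/expanded polystyrene interface, ΣR_partial = 2.121 m·K/W.
T_interface = T_in − Q'·ΣR_partial = 5.56 °C − (-5.969)(2.121) = 18.2 °C

T = 18.2 °C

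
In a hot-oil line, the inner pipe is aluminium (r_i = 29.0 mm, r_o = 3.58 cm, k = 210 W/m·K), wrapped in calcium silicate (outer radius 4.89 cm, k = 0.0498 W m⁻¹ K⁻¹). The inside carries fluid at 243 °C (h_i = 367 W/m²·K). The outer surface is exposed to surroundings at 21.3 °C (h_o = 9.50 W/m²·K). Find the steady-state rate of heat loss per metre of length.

Q' = 164 W/m

Series thermal resistances, inner to outer:
  R'_conv,in = 1/(2πr h) = 1/(2π·0.0290·367) = 0.01495 m·K/W
  R'_aluminium = ln(0.0358/0.0290)/(2πk) = 0.2107/(2π·210) = 1.596×10^-4 m·K/W
  R'_calcium silicate = ln(0.0489/0.0358)/(2πk) = 0.3118/(2π·0.0498) = 0.9966 m·K/W
  R'_conv,out = 1/(2πr h) = 1/(2π·0.0489·9.50) = 0.3426 m·K/W
ΣR = 0.01495 + 1.596×10^-4 + 0.9966 + 0.3426 = 1.354 m·K/W
Q' = ΔT/ΣR = (243 °C − 21.3 °C)/1.354 = 164 W/m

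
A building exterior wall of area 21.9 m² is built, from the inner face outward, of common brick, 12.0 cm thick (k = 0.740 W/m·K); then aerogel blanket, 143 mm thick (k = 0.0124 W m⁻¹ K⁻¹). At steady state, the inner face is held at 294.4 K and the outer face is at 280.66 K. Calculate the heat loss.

Q = 25.7 W

Treat each layer as a resistance in series:
  R_common brick = L/(kA) = 0.120/(0.740·21.9) = 0.007405 K/W
  R_aerogel blanket = L/(kA) = 0.143/(0.0124·21.9) = 0.5266 K/W
ΣR = 0.007405 + 0.5266 = 0.5340 K/W
Q = ΔT/ΣR = (294.4 K − 280.66 K)/0.5340 = 25.7 W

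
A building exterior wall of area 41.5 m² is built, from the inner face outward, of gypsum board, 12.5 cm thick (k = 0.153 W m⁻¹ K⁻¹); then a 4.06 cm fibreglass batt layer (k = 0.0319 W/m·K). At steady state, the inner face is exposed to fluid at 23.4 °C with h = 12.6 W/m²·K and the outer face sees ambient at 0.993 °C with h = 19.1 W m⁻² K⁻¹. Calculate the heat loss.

Q = 419 W

Treat each layer as a resistance in series:
  R_conv,in = 1/(hA) = 1/(12.6·41.5) = 0.001912 K/W
  R_gypsum board = L/(kA) = 0.125/(0.153·41.5) = 0.01969 K/W
  R_fibreglass batt = L/(kA) = 0.0406/(0.0319·41.5) = 0.03067 K/W
  R_conv,out = 1/(hA) = 1/(19.1·41.5) = 0.001262 K/W
ΣR = 0.001912 + 0.01969 + 0.03067 + 0.001262 = 0.05353 K/W
Q = ΔT/ΣR = (23.4 °C − 0.993 °C)/0.05353 = 419 W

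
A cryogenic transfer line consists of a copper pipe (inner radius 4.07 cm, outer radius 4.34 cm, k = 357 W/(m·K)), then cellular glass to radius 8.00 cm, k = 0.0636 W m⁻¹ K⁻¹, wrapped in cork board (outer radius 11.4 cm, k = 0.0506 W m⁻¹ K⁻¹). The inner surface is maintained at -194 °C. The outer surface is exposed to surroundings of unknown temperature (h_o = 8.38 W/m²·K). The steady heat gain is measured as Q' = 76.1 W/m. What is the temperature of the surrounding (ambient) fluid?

Sum the resistances:
  R'_copper = ln(0.0434/0.0407)/(2πk) = 0.06423/(2π·357) = 2.864×10^-5 m·K/W
  R'_cellular glass = ln(0.0800/0.0434)/(2πk) = 0.6116/(2π·0.0636) = 1.530 m·K/W
  R'_cork board = ln(0.114/0.0800)/(2πk) = 0.3542/(2π·0.0506) = 1.114 m·K/W
  R'_conv,out = 1/(2πr h) = 1/(2π·0.114·8.38) = 0.1666 m·K/W
ΣR = 2.811 m·K/W
ΔT = Q'·ΣR = 76.1 × 2.811 = 213.9 K
Heat flows inward, so T_out = T_in + ΔT = -194 + 213.9 = 19.9 °C

T_out = 19.9 °C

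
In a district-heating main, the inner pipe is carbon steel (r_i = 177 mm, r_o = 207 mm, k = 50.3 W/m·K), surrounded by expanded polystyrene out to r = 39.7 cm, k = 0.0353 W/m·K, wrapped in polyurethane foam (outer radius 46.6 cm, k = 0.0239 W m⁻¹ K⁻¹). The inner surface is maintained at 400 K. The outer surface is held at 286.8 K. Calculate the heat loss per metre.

Treat each layer as a resistance in series:
  R'_carbon steel = ln(0.207/0.177)/(2πk) = 0.1566/(2π·50.3) = 4.954×10^-4 m·K/W
  R'_expanded polystyrene = ln(0.397/0.207)/(2πk) = 0.6512/(2π·0.0353) = 2.936 m·K/W
  R'_polyurethane foam = ln(0.466/0.397)/(2πk) = 0.1602/(2π·0.0239) = 1.067 m·K/W
ΣR = 4.954×10^-4 + 2.936 + 1.067 = 4.003 m·K/W
Q' = ΔT/ΣR = (400 K − 286.8 K)/4.003 = 28.3 W/m

Q' = 28.3 W/m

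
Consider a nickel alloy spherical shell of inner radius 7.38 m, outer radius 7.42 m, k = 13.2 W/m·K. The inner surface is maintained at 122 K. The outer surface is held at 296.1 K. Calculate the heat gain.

Q = 4πk·ΔT/(1/r₁ − 1/r₂) = 4π × 13.2 × 174.1 / (1/7.38 − 1/7.42) = 3.95×10^7 W

Q = 3.95×10^7 W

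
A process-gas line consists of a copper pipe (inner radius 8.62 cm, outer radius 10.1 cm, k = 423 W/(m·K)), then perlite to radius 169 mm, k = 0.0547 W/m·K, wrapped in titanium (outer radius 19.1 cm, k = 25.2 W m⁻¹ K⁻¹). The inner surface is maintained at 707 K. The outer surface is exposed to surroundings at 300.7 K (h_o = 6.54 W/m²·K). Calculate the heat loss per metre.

Q' = 250 W/m

Resistance network (inner→outer):
  R'_copper = ln(0.101/0.0862)/(2πk) = 0.1585/(2π·423) = 5.962×10^-5 m·K/W
  R'_perlite = ln(0.169/0.101)/(2πk) = 0.5148/(2π·0.0547) = 1.498 m·K/W
  R'_titanium = ln(0.191/0.169)/(2πk) = 0.1224/(2π·25.2) = 7.729×10^-4 m·K/W
  R'_conv,out = 1/(2πr h) = 1/(2π·0.191·6.54) = 0.1274 m·K/W
ΣR = 5.962×10^-5 + 1.498 + 7.729×10^-4 + 0.1274 = 1.626 m·K/W
Q' = ΔT/ΣR = (707 K − 300.7 K)/1.626 = 250 W/m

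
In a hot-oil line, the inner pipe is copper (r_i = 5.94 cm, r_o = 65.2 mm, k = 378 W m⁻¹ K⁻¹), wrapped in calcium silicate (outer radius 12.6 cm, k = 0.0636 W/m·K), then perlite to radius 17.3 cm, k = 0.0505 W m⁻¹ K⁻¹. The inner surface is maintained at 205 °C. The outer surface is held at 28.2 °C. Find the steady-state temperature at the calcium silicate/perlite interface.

Series thermal resistances, inner to outer:
  R'_copper = ln(0.0652/0.0594)/(2πk) = 0.09317/(2π·378) = 3.923×10^-5 m·K/W
  R'_calcium silicate = ln(0.126/0.0652)/(2πk) = 0.6588/(2π·0.0636) = 1.649 m·K/W
  R'_perlite = ln(0.173/0.126)/(2πk) = 0.3170/(2π·0.0505) = 0.9991 m·K/W
ΣR = 3.923×10^-5 + 1.649 + 0.9991 = 2.648 m·K/W
Q' = ΔT/ΣR = (205 °C − 28.2 °C)/2.648 = 66.77 W/m
From the inner boundary to the calcium silicate/perlite interface, ΣR_partial = 1.649 m·K/W.
T_interface = T_in − Q'·ΣR_partial = 205 °C − (66.77)(1.649) = 94.9 °C

T = 94.9 °C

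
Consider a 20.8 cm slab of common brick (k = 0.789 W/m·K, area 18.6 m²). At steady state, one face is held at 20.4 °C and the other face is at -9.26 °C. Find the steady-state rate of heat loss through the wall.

Q = kA·ΔT/L = 0.789 × 18.6 × |20.4 °C − -9.26 °C| / 0.208 = 2090 W

Q = 2.09 kW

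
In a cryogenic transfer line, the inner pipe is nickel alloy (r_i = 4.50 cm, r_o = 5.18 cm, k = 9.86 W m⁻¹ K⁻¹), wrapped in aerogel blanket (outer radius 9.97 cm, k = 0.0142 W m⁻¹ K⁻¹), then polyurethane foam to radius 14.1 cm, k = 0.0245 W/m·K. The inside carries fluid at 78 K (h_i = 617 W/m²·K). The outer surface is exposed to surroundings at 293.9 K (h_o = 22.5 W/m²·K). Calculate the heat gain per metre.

Treat each layer as a resistance in series:
  R'_conv,in = 1/(2πr h) = 1/(2π·0.0450·617) = 0.005732 m·K/W
  R'_nickel alloy = ln(0.0518/0.0450)/(2πk) = 0.1407/(2π·9.86) = 0.002272 m·K/W
  R'_aerogel blanket = ln(0.0997/0.0518)/(2πk) = 0.6548/(2π·0.0142) = 7.339 m·K/W
  R'_polyurethane foam = ln(0.141/0.0997)/(2πk) = 0.3466/(2π·0.0245) = 2.252 m·K/W
  R'_conv,out = 1/(2πr h) = 1/(2π·0.141·22.5) = 0.05017 m·K/W
ΣR = 0.005732 + 0.002272 + 7.339 + 2.252 + 0.05017 = 9.649 m·K/W
Q' = ΔT/ΣR = (78 K − 293.9 K)/9.649 = -22.4 W/m
(Negative Q' ⇒ heat flows inward; heat gain = 22.4 W/m.)

Q' = 22.4 W/m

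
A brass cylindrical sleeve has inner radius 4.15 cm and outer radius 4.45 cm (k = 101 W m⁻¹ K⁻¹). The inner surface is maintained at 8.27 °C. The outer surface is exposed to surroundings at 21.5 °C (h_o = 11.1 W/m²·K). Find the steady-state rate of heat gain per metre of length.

Series thermal resistances, inner to outer:
  R'_brass = ln(0.0445/0.0415)/(2πk) = 0.06980/(2π·101) = 1.100×10^-4 m·K/W
  R'_conv,out = 1/(2πr h) = 1/(2π·0.0445·11.1) = 0.3222 m·K/W
ΣR = 1.100×10^-4 + 0.3222 = 0.3223 m·K/W
Q' = ΔT/ΣR = (8.27 °C − 21.5 °C)/0.3223 = -41.0 W/m
(Negative Q' ⇒ heat flows inward; heat gain = 41.0 W/m.)

Q' = 41.0 W/m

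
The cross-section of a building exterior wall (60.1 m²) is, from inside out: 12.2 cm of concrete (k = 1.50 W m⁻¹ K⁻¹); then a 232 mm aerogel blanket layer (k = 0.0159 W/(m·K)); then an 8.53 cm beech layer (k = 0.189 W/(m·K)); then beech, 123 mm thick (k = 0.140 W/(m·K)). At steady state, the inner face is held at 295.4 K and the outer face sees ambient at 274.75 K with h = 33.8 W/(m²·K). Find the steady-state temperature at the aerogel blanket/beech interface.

T = 276.50 K

Treat each layer as a resistance in series:
  R_concrete = L/(kA) = 0.122/(1.50·60.1) = 0.001353 K/W
  R_aerogel blanket = L/(kA) = 0.232/(0.0159·60.1) = 0.2428 K/W
  R_beech = L/(kA) = 0.0853/(0.189·60.1) = 0.007510 K/W
  R_beech = L/(kA) = 0.123/(0.140·60.1) = 0.01462 K/W
  R_conv,out = 1/(hA) = 1/(33.8·60.1) = 4.923×10^-4 K/W
ΣR = 0.001353 + 0.2428 + 0.007510 + 0.01462 + 4.923×10^-4 = 0.2668 K/W
Q = ΔT/ΣR = (295.4 K − 274.75 K)/0.2668 = 77.40 W
From the inner boundary to the aerogel blanket/beech interface, ΣR_partial = 0.2442 K/W.
T_interface = T_in − Q·ΣR_partial = 295.4 K − (77.40)(0.2442) = 276.50 K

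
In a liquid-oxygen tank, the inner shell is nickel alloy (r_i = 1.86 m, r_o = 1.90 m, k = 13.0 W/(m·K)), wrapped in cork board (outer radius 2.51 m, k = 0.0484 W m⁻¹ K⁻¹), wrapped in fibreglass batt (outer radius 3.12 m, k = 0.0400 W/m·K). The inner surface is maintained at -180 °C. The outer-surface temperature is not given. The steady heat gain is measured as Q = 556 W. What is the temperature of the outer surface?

T_out = 23.1 °C

Series resistances:
  R_nickel alloy = (1/1.86 − 1/1.90)/(4πk) = 0.01132/(4π·13.0) = 6.929×10^-5 K/W
  R_cork board = (1/1.90 − 1/2.51)/(4πk) = 0.1279/(4π·0.0484) = 0.2103 K/W
  R_fibreglass batt = (1/2.51 − 1/3.12)/(4πk) = 0.07789/(4π·0.0400) = 0.1550 K/W
ΣR = 0.3653 K/W
ΔT = Q·ΣR = 556 × 0.3653 = 203.1 K
Heat flows inward, so T_out = T_in + ΔT = -180 + 203.1 = 23.1 °C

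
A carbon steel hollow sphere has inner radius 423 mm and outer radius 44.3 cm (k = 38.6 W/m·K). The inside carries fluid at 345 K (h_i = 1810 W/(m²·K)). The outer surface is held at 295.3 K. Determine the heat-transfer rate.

Series thermal resistances, inner to outer:
  R_conv,in = 1/(4πr²h) = 1/(4π·0.423²·1810) = 2.457×10^-4 K/W
  R_carbon steel = (1/0.423 − 1/0.443)/(4πk) = 0.1067/(4π·38.6) = 2.200×10^-4 K/W
ΣR = 2.457×10^-4 + 2.200×10^-4 = 4.657×10^-4 K/W
Q = ΔT/ΣR = (345 K − 295.3 K)/4.657×10^-4 = 1.07×10^5 W

Q = 1.07×10^5 W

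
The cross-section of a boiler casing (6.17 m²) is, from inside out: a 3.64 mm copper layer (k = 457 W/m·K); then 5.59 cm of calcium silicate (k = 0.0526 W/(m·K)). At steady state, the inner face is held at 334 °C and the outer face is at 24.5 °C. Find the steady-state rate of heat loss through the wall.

Q = 1800 W

Resistance network (inner→outer):
  R_copper = L/(kA) = 0.00364/(457·6.17) = 1.291×10^-6 K/W
  R_calcium silicate = L/(kA) = 0.0559/(0.0526·6.17) = 0.1722 K/W
ΣR = 1.291×10^-6 + 0.1722 = 0.1722 K/W
Q = ΔT/ΣR = (334 °C − 24.5 °C)/0.1722 = 1800 W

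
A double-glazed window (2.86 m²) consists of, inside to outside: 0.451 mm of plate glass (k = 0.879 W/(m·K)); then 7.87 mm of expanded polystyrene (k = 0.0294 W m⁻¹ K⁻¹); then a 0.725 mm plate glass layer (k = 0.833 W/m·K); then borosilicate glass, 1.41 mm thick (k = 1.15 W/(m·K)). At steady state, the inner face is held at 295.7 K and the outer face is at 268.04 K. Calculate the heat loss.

Treat each layer as a resistance in series:
  R_plate glass = L/(kA) = 4.51×10^-4/(0.879·2.86) = 1.794×10^-4 K/W
  R_expanded polystyrene = L/(kA) = 0.00787/(0.0294·2.86) = 0.09360 K/W
  R_plate glass = L/(kA) = 7.25×10^-4/(0.833·2.86) = 3.043×10^-4 K/W
  R_borosilicate glass = L/(kA) = 0.00141/(1.15·2.86) = 4.287×10^-4 K/W
ΣR = 1.794×10^-4 + 0.09360 + 3.043×10^-4 + 4.287×10^-4 = 0.09451 K/W
Q = ΔT/ΣR = (295.7 K − 268.04 K)/0.09451 = 293 W

Q = 293 W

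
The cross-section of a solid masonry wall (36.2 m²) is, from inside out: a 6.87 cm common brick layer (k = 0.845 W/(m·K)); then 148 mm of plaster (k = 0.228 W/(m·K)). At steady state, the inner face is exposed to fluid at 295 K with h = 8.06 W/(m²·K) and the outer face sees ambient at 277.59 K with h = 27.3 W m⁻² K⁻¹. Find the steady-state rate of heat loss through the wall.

Series thermal resistances, inner to outer:
  R_conv,in = 1/(hA) = 1/(8.06·36.2) = 0.003427 K/W
  R_common brick = L/(kA) = 0.0687/(0.845·36.2) = 0.002246 K/W
  R_plaster = L/(kA) = 0.148/(0.228·36.2) = 0.01793 K/W
  R_conv,out = 1/(hA) = 1/(27.3·36.2) = 0.001012 K/W
ΣR = 0.003427 + 0.002246 + 0.01793 + 0.001012 = 0.02462 K/W
Q = ΔT/ΣR = (295 K − 277.59 K)/0.02462 = 707 W

Q = 707 W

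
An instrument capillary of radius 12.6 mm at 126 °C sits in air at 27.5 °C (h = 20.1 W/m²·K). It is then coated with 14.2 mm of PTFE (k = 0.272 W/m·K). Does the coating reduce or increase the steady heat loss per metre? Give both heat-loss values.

Critical radius for a cylinder: r_cr = k/h = 0.0135 m = 1.35 cm.
Outer radius after coating: r₂ = 0.0126 + 0.0142 = 0.0268 m.
r₁ < r_cr < r₂: heat loss rises to a maximum at r_cr then falls. Whether the coating helps depends on whether Q(r₂) has dropped back below Q(r₁).
Bare: R = 1/(2πr₁h) = 0.6284 m·K/W; Q = 98.5/0.6284 = 157 W/m.
Coated: R = R_cond + R_conv = 0.7371 m·K/W; Q = 98.5/0.7371 = 134 W/m.

reduces: 157 → 134 W/m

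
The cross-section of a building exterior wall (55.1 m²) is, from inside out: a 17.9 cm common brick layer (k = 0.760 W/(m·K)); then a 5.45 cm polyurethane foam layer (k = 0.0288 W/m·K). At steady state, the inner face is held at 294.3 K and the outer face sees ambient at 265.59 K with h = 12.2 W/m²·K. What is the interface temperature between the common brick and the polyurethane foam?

T = 291.2 K

Treat each layer as a resistance in series:
  R_common brick = L/(kA) = 0.179/(0.760·55.1) = 0.004275 K/W
  R_polyurethane foam = L/(kA) = 0.0545/(0.0288·55.1) = 0.03434 K/W
  R_conv,out = 1/(hA) = 1/(12.2·55.1) = 0.001488 K/W
ΣR = 0.004275 + 0.03434 + 0.001488 = 0.04010 K/W
Q = ΔT/ΣR = (294.3 K − 265.59 K)/0.04010 = 716.0 W
From the inner boundary to the common brick/polyurethane foam interface, ΣR_partial = 0.004275 K/W.
T_interface = T_in − Q·ΣR_partial = 294.3 K − (716.0)(0.004275) = 291.2 K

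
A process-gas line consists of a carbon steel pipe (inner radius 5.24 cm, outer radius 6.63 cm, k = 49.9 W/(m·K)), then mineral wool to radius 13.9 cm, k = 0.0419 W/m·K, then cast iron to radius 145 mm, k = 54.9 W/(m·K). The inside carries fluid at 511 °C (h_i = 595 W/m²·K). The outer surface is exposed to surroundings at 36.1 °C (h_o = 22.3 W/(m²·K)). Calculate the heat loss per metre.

Q' = 166 W/m

Treat each layer as a resistance in series:
  R'_conv,in = 1/(2πr h) = 1/(2π·0.0524·595) = 0.005105 m·K/W
  R'_carbon steel = ln(0.0663/0.0524)/(2πk) = 0.2353/(2π·49.9) = 7.504×10^-4 m·K/W
  R'_mineral wool = ln(0.139/0.0663)/(2πk) = 0.7403/(2π·0.0419) = 2.812 m·K/W
  R'_cast iron = ln(0.145/0.139)/(2πk) = 0.04226/(2π·54.9) = 1.225×10^-4 m·K/W
  R'_conv,out = 1/(2πr h) = 1/(2π·0.145·22.3) = 0.04922 m·K/W
ΣR = 0.005105 + 7.504×10^-4 + 2.812 + 1.225×10^-4 + 0.04922 = 2.867 m·K/W
Q' = ΔT/ΣR = (511 °C − 36.1 °C)/2.867 = 166 W/m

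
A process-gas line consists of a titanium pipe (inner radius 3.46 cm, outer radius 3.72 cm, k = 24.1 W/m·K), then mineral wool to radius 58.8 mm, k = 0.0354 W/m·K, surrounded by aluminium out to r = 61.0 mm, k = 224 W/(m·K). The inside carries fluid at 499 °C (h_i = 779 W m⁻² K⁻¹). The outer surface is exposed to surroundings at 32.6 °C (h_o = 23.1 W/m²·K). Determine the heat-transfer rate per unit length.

Resistance network (inner→outer):
  R'_conv,in = 1/(2πr h) = 1/(2π·0.0346·779) = 0.005905 m·K/W
  R'_titanium = ln(0.0372/0.0346)/(2πk) = 0.07246/(2π·24.1) = 4.785×10^-4 m·K/W
  R'_mineral wool = ln(0.0588/0.0372)/(2πk) = 0.4578/(2π·0.0354) = 2.058 m·K/W
  R'_aluminium = ln(0.0610/0.0588)/(2πk) = 0.03673/(2π·224) = 2.610×10^-5 m·K/W
  R'_conv,out = 1/(2πr h) = 1/(2π·0.0610·23.1) = 0.1129 m·K/W
ΣR = 0.005905 + 4.785×10^-4 + 2.058 + 2.610×10^-5 + 0.1129 = 2.177 m·K/W
Q' = ΔT/ΣR = (499 °C − 32.6 °C)/2.177 = 214 W/m

Q' = 214 W/m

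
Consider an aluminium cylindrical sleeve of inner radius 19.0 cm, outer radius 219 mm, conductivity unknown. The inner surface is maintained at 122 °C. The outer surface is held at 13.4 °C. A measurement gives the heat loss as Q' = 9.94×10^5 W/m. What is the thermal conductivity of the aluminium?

k = 207 W/m·K

ΣR = ΔT/Q' = |122 − 13.4|/9.94×10^5 = 1.093×10^-4 m·K/W
ln(r₂/r₁)/(2πk) = 1.093×10^-4 ⇒ k = 0.1420/(2π·1.093×10^-4) = 207 W/m·K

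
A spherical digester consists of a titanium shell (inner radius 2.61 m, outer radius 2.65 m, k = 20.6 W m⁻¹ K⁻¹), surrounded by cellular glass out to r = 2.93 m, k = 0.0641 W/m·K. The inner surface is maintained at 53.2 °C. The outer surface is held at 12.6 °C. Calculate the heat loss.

Series thermal resistances, inner to outer:
  R_titanium = (1/2.61 − 1/2.65)/(4πk) = 0.005783/(4π·20.6) = 2.234×10^-5 K/W
  R_cellular glass = (1/2.65 − 1/2.93)/(4πk) = 0.03606/(4π·0.0641) = 0.04477 K/W
ΣR = 2.234×10^-5 + 0.04477 = 0.04479 K/W
Q = ΔT/ΣR = (53.2 °C − 12.6 °C)/0.04479 = 906 W

Q = 906 W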